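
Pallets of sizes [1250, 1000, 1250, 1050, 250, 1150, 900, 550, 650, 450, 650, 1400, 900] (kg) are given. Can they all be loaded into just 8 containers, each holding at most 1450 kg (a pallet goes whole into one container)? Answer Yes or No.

Total = 11450 kg; ⌈11450/1450⌉ = 8.
The bound of 8 does not rule out 8, but exhaustive search shows no assignment into 8 containers of capacity 1450 kg exists — the minimum is 9.

No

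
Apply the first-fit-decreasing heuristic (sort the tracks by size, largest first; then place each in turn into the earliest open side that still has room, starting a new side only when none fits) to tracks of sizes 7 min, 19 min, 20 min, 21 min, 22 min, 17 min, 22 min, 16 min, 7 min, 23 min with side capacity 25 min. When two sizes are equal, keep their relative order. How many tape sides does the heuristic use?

Sorted descending: 23, 22, 22, 21, 20, 19, 17, 16, 7, 7.
  23 → side 1 (new)  [load 23/25]
  22 → side 2 (new)  [load 22/25]
  22 → side 3 (new)  [load 22/25]
  21 → side 4 (new)  [load 21/25]
  20 → side 5 (new)  [load 20/25]
  19 → side 6 (new)  [load 19/25]
  17 → side 7 (new)  [load 17/25]
  16 → side 8 (new)  [load 16/25]
  7 → side 7  [load 24/25]
  7 → side 8  [load 23/25]
8 tape sides opened.

8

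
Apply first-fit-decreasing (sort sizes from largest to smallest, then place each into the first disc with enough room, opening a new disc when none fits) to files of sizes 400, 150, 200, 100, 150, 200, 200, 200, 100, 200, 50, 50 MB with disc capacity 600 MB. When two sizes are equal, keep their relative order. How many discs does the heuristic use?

4

Sorted descending: 400, 200, 200, 200, 200, 200, 150, 150, 100, 100, 50, 50.
  400 → disc 1 (new)  [load 400/600]
  200 → disc 1  [load 600/600]
  200 → disc 2 (new)  [load 200/600]
  200 → disc 2  [load 400/600]
  200 → disc 2  [load 600/600]
  200 → disc 3 (new)  [load 200/600]
  150 → disc 3  [load 350/600]
  150 → disc 3  [load 500/600]
  100 → disc 3  [load 600/600]
  100 → disc 4 (new)  [load 100/600]
  50 → disc 4  [load 150/600]
  50 → disc 4  [load 200/600]
4 discs opened.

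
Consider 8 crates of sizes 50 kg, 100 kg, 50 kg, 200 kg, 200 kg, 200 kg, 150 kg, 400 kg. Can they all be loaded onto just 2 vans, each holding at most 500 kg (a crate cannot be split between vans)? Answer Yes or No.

No

Total = 1350 kg; ⌈1350/500⌉ = 3.
At least 3 vans are required, but only 2 are allowed.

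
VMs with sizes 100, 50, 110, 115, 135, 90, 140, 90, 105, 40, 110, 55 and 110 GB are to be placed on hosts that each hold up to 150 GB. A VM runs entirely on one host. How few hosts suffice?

Total = 140 + 135 + 115 + 110 + 110 + 110 + 105 + 100 + 90 + 90 + 55 + 50 + 40 = 1250 GB.
Lower bound: ⌈1250/150⌉ = 9 hosts.
Also, 10 VMs each exceed 75 GB, and no two of those can share a host, so at least 10 hosts are needed.
A packing using 10 hosts:
  host 1: 140 = 140
  host 2: 135 = 135
  host 3: 115 = 115
  host 4: 110 + 40 = 150
  host 5: 110 = 110
  host 6: 110 = 110
  host 7: 105 = 105
  host 8: 100 + 50 = 150
  host 9: 90 + 55 = 145
  host 10: 90 = 90
This matches the lower bound, so 10 is optimal.

10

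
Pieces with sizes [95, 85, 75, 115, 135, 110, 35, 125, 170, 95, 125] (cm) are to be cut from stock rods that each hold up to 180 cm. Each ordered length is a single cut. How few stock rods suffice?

8

Total = 170 + 135 + 125 + 125 + 115 + 110 + 95 + 95 + 85 + 75 + 35 = 1165 cm.
Lower bound: ⌈1165/180⌉ = 7 stock rods.
Also, 8 pieces each exceed 90 cm, and no two of those can share a stock rod, so at least 8 stock rods are needed.
A packing using 8 stock rods:
  stock rod 1: 170 = 170
  stock rod 2: 135 + 35 = 170
  stock rod 3: 125 = 125
  stock rod 4: 125 = 125
  stock rod 5: 115 = 115
  stock rod 6: 110 = 110
  stock rod 7: 95 + 85 = 180
  stock rod 8: 95 + 75 = 170
This matches the lower bound, so 8 is optimal.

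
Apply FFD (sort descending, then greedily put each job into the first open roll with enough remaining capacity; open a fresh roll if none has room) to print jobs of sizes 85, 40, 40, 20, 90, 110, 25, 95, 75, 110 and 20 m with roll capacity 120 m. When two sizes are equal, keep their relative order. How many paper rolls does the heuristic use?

Sorted descending: 110, 110, 95, 90, 85, 75, 40, 40, 25, 20, 20.
  110 → roll 1 (new)  [load 110/120]
  110 → roll 2 (new)  [load 110/120]
  95 → roll 3 (new)  [load 95/120]
  90 → roll 4 (new)  [load 90/120]
  85 → roll 5 (new)  [load 85/120]
  75 → roll 6 (new)  [load 75/120]
  40 → roll 6  [load 115/120]
  40 → roll 7 (new)  [load 40/120]
  25 → roll 3  [load 120/120]
  20 → roll 4  [load 110/120]
  20 → roll 5  [load 105/120]
7 paper rolls opened.

7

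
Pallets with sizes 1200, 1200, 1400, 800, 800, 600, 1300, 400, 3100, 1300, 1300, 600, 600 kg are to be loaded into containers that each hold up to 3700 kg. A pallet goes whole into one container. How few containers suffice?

Total = 3100 + 1400 + 1300 + 1300 + 1300 + 1200 + 1200 + 800 + 800 + 600 + 600 + 600 + 400 = 14600 kg.
Lower bound: ⌈14600/3700⌉ = 4 containers.
A packing using 4 containers:
  container 1: 3100 + 600 = 3700
  container 2: 1400 + 1300 + 800 = 3500
  container 3: 1300 + 1200 + 1200 = 3700
  container 4: 1300 + 800 + 600 + 600 + 400 = 3700
This matches the lower bound, so 4 is optimal.

4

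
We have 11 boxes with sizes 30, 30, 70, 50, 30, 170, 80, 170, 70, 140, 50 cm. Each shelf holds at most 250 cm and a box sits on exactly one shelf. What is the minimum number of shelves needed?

4

Total = 170 + 170 + 140 + 80 + 70 + 70 + 50 + 50 + 30 + 30 + 30 = 890 cm.
Lower bound: ⌈890/250⌉ = 4 shelves.
A packing using 4 shelves:
  shelf 1: 170 + 80 = 250
  shelf 2: 170 + 70 = 240
  shelf 3: 140 + 70 + 30 = 240
  shelf 4: 50 + 50 + 30 + 30 = 160
This matches the lower bound, so 4 is optimal.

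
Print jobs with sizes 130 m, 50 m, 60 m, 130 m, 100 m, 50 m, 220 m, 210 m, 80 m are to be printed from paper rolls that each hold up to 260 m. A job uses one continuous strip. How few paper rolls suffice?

5

Total = 220 + 210 + 130 + 130 + 100 + 80 + 60 + 50 + 50 = 1030 m.
Lower bound: ⌈1030/260⌉ = 4 paper rolls.
A packing using 5 paper rolls:
  roll 1: 220 = 220
  roll 2: 210 + 50 = 260
  roll 3: 130 + 130 = 260
  roll 4: 100 + 80 + 60 = 240
  roll 5: 50 = 50
No arrangement into 4 paper rolls stays within capacity, so 5 is optimal.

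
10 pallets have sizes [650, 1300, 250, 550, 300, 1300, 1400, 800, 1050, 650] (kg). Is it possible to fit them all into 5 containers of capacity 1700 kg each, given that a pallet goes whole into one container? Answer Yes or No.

Total = 8250 kg; ⌈8250/1700⌉ = 5.
The bound of 5 does not rule out 5, but exhaustive search shows no assignment into 5 containers of capacity 1700 kg exists — the minimum is 6.

No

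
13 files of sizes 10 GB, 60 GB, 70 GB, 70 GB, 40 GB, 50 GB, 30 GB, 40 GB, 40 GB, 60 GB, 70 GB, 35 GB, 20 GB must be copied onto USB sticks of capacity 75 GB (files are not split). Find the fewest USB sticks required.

9

Total = 70 + 70 + 70 + 60 + 60 + 50 + 40 + 40 + 40 + 35 + 30 + 20 + 10 = 595 GB.
Lower bound: ⌈595/75⌉ = 8 USB sticks.
Also, 9 files each exceed 75/2 GB, and no two of those can share a USB stick, so at least 9 USB sticks are needed.
A packing using 9 USB sticks:
  USB stick 1: 70 = 70
  USB stick 2: 70 = 70
  USB stick 3: 70 = 70
  USB stick 4: 60 + 10 = 70
  USB stick 5: 60 = 60
  USB stick 6: 50 + 20 = 70
  USB stick 7: 40 + 35 = 75
  USB stick 8: 40 + 30 = 70
  USB stick 9: 40 = 40
This matches the lower bound, so 9 is optimal.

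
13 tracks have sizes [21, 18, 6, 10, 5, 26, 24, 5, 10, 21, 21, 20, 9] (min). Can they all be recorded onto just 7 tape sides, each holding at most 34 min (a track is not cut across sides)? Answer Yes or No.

Yes

A valid assignment using 7 tape sides:
  side 1: 26 + 6 = 32
  side 2: 24 + 10 = 34
  side 3: 21 + 10 = 31
  side 4: 21 + 9 = 30
  side 5: 21 + 5 + 5 = 31
  side 6: 20 = 20
  side 7: 18 = 18
Every load is within 34 min, so 7 tape sides suffice.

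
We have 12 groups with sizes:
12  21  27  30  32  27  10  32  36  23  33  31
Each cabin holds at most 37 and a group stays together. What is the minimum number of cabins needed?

10

Total = 36 + 33 + 32 + 32 + 31 + 30 + 27 + 27 + 23 + 21 + 12 + 10 = 314.
Lower bound: ⌈314/37⌉ = 9 cabins.
Also, 10 groups each exceed 37/2, and no two of those can share a cabin, so at least 10 cabins are needed.
A packing using 10 cabins:
  cabin 1: 36 = 36
  cabin 2: 33 = 33
  cabin 3: 32 = 32
  cabin 4: 32 = 32
  cabin 5: 31 = 31
  cabin 6: 30 = 30
  cabin 7: 27 + 10 = 37
  cabin 8: 27 = 27
  cabin 9: 23 + 12 = 35
  cabin 10: 21 = 21
This matches the lower bound, so 10 is optimal.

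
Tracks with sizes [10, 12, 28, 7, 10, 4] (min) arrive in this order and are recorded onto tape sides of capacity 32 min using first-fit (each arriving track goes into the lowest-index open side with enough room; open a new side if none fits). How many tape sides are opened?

3

  10 → side 1 (new)  [load 10/32]
  12 → side 1  [load 22/32]
  28 → side 2 (new)  [load 28/32]
  7 → side 1  [load 29/32]
  10 → side 3 (new)  [load 10/32]
  4 → side 2  [load 32/32]
3 tape sides opened.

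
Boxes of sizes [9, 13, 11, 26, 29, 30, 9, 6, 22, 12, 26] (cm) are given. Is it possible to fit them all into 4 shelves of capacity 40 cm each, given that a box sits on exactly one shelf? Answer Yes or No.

No

Total = 193 cm; ⌈193/40⌉ = 5.
At least 5 shelves are required, but only 4 are allowed.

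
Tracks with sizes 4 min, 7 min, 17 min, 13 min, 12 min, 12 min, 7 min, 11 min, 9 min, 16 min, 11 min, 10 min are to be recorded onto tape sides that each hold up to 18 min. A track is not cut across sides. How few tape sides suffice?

Total = 17 + 16 + 13 + 12 + 12 + 11 + 11 + 10 + 9 + 7 + 7 + 4 = 129 min.
Lower bound: ⌈129/18⌉ = 8 tape sides.
A packing using 9 tape sides:
  side 1: 17 = 17
  side 2: 16 = 16
  side 3: 13 + 4 = 17
  side 4: 12 = 12
  side 5: 12 = 12
  side 6: 11 + 7 = 18
  side 7: 11 + 7 = 18
  side 8: 10 = 10
  side 9: 9 = 9
No arrangement into 8 tape sides stays within capacity, so 9 is optimal.

9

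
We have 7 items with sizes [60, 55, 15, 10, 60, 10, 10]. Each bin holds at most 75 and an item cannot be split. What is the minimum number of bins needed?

3

Total = 60 + 60 + 55 + 15 + 10 + 10 + 10 = 220.
Lower bound: ⌈220/75⌉ = 3 bins.
A packing using 3 bins:
  bin 1: 60 + 15 = 75
  bin 2: 60 + 10 = 70
  bin 3: 55 + 10 + 10 = 75
This matches the lower bound, so 3 is optimal.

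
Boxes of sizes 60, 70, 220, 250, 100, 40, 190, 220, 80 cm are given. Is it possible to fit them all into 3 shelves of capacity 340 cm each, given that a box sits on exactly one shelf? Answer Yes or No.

No

Total = 1230 cm; ⌈1230/340⌉ = 4.
At least 4 shelves are required, but only 3 are allowed.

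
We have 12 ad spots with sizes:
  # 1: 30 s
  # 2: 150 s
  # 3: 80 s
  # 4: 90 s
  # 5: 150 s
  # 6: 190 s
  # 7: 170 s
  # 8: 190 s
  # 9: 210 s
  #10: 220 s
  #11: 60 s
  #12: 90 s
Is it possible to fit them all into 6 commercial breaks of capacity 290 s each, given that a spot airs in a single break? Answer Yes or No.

No

Total = 1630 s; ⌈1630/290⌉ = 6.
7 ad spots each exceed half the capacity and cannot share a break, forcing at least 7 commercial breaks.
At least 7 commercial breaks are required, but only 6 are allowed.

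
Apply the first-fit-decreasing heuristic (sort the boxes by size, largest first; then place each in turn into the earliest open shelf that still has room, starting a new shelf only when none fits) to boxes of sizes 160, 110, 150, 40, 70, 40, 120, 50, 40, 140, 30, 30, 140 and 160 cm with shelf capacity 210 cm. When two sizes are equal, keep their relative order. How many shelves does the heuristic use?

Sorted descending: 160, 160, 150, 140, 140, 120, 110, 70, 50, 40, 40, 40, 30, 30.
  160 → shelf 1 (new)  [load 160/210]
  160 → shelf 2 (new)  [load 160/210]
  150 → shelf 3 (new)  [load 150/210]
  140 → shelf 4 (new)  [load 140/210]
  140 → shelf 5 (new)  [load 140/210]
  120 → shelf 6 (new)  [load 120/210]
  110 → shelf 7 (new)  [load 110/210]
  70 → shelf 4  [load 210/210]
  50 → shelf 1  [load 210/210]
  40 → shelf 2  [load 200/210]
  40 → shelf 3  [load 190/210]
  40 → shelf 5  [load 180/210]
  30 → shelf 5  [load 210/210]
  30 → shelf 6  [load 150/210]
7 shelves opened.

7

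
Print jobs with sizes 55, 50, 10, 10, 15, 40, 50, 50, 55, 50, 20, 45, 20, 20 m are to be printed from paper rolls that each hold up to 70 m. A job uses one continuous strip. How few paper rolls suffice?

Total = 55 + 55 + 50 + 50 + 50 + 50 + 45 + 40 + 20 + 20 + 20 + 15 + 10 + 10 = 490 m.
Lower bound: ⌈490/70⌉ = 7 paper rolls.
Also, 8 print jobs each exceed 35 m, and no two of those can share a roll, so at least 8 paper rolls are needed.
A packing using 8 paper rolls:
  roll 1: 55 + 15 = 70
  roll 2: 55 + 10 = 65
  roll 3: 50 + 20 = 70
  roll 4: 50 + 20 = 70
  roll 5: 50 + 20 = 70
  roll 6: 50 + 10 = 60
  roll 7: 45 = 45
  roll 8: 40 = 40
This matches the lower bound, so 8 is optimal.

8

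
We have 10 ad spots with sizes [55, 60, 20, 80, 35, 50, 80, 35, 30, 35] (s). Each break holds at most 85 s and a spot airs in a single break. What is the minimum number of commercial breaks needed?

Total = 80 + 80 + 60 + 55 + 50 + 35 + 35 + 35 + 30 + 20 = 480 s.
Lower bound: ⌈480/85⌉ = 6 commercial breaks.
A packing using 6 commercial breaks:
  break 1: 80 = 80
  break 2: 80 = 80
  break 3: 60 + 20 = 80
  break 4: 55 + 30 = 85
  break 5: 50 + 35 = 85
  break 6: 35 + 35 = 70
This matches the lower bound, so 6 is optimal.

6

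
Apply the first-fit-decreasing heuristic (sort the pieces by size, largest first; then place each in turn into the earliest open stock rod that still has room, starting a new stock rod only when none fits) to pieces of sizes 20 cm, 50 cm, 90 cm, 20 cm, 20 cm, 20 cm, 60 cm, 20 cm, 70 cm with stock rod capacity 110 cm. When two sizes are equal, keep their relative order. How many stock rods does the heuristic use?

Sorted descending: 90, 70, 60, 50, 20, 20, 20, 20, 20.
  90 → stock rod 1 (new)  [load 90/110]
  70 → stock rod 2 (new)  [load 70/110]
  60 → stock rod 3 (new)  [load 60/110]
  50 → stock rod 3  [load 110/110]
  20 → stock rod 1  [load 110/110]
  20 → stock rod 2  [load 90/110]
  20 → stock rod 2  [load 110/110]
  20 → stock rod 4 (new)  [load 20/110]
  20 → stock rod 4  [load 40/110]
4 stock rods opened.

4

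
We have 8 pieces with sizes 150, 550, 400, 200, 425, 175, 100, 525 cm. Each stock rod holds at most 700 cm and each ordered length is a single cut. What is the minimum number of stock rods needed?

4

Total = 550 + 525 + 425 + 400 + 200 + 175 + 150 + 100 = 2525 cm.
Lower bound: ⌈2525/700⌉ = 4 stock rods.
A packing using 4 stock rods:
  stock rod 1: 550 + 150 = 700
  stock rod 2: 525 + 175 = 700
  stock rod 3: 425 + 200 = 625
  stock rod 4: 400 + 100 = 500
This matches the lower bound, so 4 is optimal.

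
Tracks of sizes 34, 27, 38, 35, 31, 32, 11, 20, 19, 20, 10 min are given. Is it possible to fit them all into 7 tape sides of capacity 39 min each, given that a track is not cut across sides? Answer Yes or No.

No

Total = 277 min; ⌈277/39⌉ = 8.
At least 8 tape sides are required, but only 7 are allowed.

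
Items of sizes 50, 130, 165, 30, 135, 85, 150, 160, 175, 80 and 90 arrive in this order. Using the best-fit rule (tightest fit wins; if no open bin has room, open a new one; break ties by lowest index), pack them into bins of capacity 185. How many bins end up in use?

  50 → bin 1 (new)  [load 50/185]
  130 → bin 1  [load 180/185]
  165 → bin 2 (new)  [load 165/185]
  30 → bin 3 (new)  [load 30/185]
  135 → bin 3  [load 165/185]
  85 → bin 4 (new)  [load 85/185]
  150 → bin 5 (new)  [load 150/185]
  160 → bin 6 (new)  [load 160/185]
  175 → bin 7 (new)  [load 175/185]
  80 → bin 4  [load 165/185]
  90 → bin 8 (new)  [load 90/185]
8 bins opened.

8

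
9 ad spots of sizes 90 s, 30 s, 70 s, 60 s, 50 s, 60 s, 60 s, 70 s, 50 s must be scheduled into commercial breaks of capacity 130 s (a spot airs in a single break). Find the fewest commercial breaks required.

Total = 90 + 70 + 70 + 60 + 60 + 60 + 50 + 50 + 30 = 540 s.
Lower bound: ⌈540/130⌉ = 5 commercial breaks.
A packing using 5 commercial breaks:
  break 1: 90 + 30 = 120
  break 2: 70 + 60 = 130
  break 3: 70 + 60 = 130
  break 4: 60 + 50 = 110
  break 5: 50 = 50
This matches the lower bound, so 5 is optimal.

5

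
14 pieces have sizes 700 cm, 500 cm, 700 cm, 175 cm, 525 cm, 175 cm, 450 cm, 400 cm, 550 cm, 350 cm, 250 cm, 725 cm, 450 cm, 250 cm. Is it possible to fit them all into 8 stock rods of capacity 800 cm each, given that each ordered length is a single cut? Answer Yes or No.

Total = 6200 cm; ⌈6200/800⌉ = 8.
The bound of 8 does not rule out 8, but exhaustive search shows no assignment into 8 stock rods of capacity 800 cm exists — the minimum is 9.

No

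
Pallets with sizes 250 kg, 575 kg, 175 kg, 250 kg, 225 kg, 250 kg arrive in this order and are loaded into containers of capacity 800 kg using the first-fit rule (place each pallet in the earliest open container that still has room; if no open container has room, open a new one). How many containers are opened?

  250 → container 1 (new)  [load 250/800]
  575 → container 2 (new)  [load 575/800]
  175 → container 1  [load 425/800]
  250 → container 1  [load 675/800]
  225 → container 2  [load 800/800]
  250 → container 3 (new)  [load 250/800]
3 containers opened.

3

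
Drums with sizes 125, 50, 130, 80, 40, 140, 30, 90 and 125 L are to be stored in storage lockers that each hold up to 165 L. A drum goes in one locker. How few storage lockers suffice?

6

Total = 140 + 130 + 125 + 125 + 90 + 80 + 50 + 40 + 30 = 810 L.
Lower bound: ⌈810/165⌉ = 5 storage lockers.
A packing using 6 storage lockers:
  locker 1: 140 = 140
  locker 2: 130 + 30 = 160
  locker 3: 125 + 40 = 165
  locker 4: 125 = 125
  locker 5: 90 + 50 = 140
  locker 6: 80 = 80
No arrangement into 5 storage lockers stays within capacity, so 6 is optimal.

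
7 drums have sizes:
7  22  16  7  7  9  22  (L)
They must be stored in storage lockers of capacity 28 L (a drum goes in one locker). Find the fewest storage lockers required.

Total = 22 + 22 + 16 + 9 + 7 + 7 + 7 = 90 L.
Lower bound: ⌈90/28⌉ = 4 storage lockers.
A packing using 4 storage lockers:
  locker 1: 22 = 22
  locker 2: 22 = 22
  locker 3: 16 + 9 = 25
  locker 4: 7 + 7 + 7 = 21
This matches the lower bound, so 4 is optimal.

4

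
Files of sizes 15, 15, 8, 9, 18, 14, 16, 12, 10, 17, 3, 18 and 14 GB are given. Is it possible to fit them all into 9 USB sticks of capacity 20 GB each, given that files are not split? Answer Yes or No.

Total = 169 GB; ⌈169/20⌉ = 9.
The bound of 9 does not rule out 9, but exhaustive search shows no assignment into 9 USB sticks of capacity 20 GB exists — the minimum is 10.

No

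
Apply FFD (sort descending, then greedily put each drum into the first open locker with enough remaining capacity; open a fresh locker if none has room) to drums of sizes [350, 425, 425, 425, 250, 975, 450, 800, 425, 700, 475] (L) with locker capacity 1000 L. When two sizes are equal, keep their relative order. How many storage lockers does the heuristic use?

7

Sorted descending: 975, 800, 700, 475, 450, 425, 425, 425, 425, 350, 250.
  975 → locker 1 (new)  [load 975/1000]
  800 → locker 2 (new)  [load 800/1000]
  700 → locker 3 (new)  [load 700/1000]
  475 → locker 4 (new)  [load 475/1000]
  450 → locker 4  [load 925/1000]
  425 → locker 5 (new)  [load 425/1000]
  425 → locker 5  [load 850/1000]
  425 → locker 6 (new)  [load 425/1000]
  425 → locker 6  [load 850/1000]
  350 → locker 7 (new)  [load 350/1000]
  250 → locker 3  [load 950/1000]
7 storage lockers opened.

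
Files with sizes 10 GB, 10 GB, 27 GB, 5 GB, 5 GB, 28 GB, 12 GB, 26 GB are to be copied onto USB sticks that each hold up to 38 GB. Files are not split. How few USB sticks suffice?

Total = 28 + 27 + 26 + 12 + 10 + 10 + 5 + 5 = 123 GB.
Lower bound: ⌈123/38⌉ = 4 USB sticks.
A packing using 4 USB sticks:
  USB stick 1: 28 + 10 = 38
  USB stick 2: 27 + 10 = 37
  USB stick 3: 26 + 12 = 38
  USB stick 4: 5 + 5 = 10
This matches the lower bound, so 4 is optimal.

4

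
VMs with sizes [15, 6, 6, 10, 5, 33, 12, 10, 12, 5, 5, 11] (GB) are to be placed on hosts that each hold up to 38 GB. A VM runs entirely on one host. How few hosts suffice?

Total = 33 + 15 + 12 + 12 + 11 + 10 + 10 + 6 + 6 + 5 + 5 + 5 = 130 GB.
Lower bound: ⌈130/38⌉ = 4 hosts.
A packing using 4 hosts:
  host 1: 33 + 5 = 38
  host 2: 15 + 12 + 11 = 38
  host 3: 12 + 10 + 10 + 6 = 38
  host 4: 6 + 5 + 5 = 16
This matches the lower bound, so 4 is optimal.

4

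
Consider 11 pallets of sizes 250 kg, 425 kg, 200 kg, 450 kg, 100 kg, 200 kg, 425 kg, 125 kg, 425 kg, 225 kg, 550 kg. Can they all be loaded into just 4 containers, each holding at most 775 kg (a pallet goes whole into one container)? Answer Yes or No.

Total = 3375 kg; ⌈3375/775⌉ = 5.
At least 5 containers are required, but only 4 are allowed.

No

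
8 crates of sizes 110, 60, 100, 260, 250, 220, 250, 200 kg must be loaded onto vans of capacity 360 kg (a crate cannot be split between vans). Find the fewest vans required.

5

Total = 260 + 250 + 250 + 220 + 200 + 110 + 100 + 60 = 1450 kg.
Lower bound: ⌈1450/360⌉ = 5 vans.
A packing using 5 vans:
  van 1: 260 + 100 = 360
  van 2: 250 + 110 = 360
  van 3: 250 + 60 = 310
  van 4: 220 = 220
  van 5: 200 = 200
This matches the lower bound, so 5 is optimal.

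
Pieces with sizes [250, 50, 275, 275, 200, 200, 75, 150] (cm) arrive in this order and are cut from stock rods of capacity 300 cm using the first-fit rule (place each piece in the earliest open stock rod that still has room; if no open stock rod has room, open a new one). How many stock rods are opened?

6

  250 → stock rod 1 (new)  [load 250/300]
  50 → stock rod 1  [load 300/300]
  275 → stock rod 2 (new)  [load 275/300]
  275 → stock rod 3 (new)  [load 275/300]
  200 → stock rod 4 (new)  [load 200/300]
  200 → stock rod 5 (new)  [load 200/300]
  75 → stock rod 4  [load 275/300]
  150 → stock rod 6 (new)  [load 150/300]
6 stock rods opened.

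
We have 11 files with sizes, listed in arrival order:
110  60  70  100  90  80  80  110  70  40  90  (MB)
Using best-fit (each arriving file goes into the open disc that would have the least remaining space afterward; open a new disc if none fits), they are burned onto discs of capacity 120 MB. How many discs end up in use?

10

  110 → disc 1 (new)  [load 110/120]
  60 → disc 2 (new)  [load 60/120]
  70 → disc 3 (new)  [load 70/120]
  100 → disc 4 (new)  [load 100/120]
  90 → disc 5 (new)  [load 90/120]
  80 → disc 6 (new)  [load 80/120]
  80 → disc 7 (new)  [load 80/120]
  110 → disc 8 (new)  [load 110/120]
  70 → disc 9 (new)  [load 70/120]
  40 → disc 6  [load 120/120]
  90 → disc 10 (new)  [load 90/120]
10 discs opened.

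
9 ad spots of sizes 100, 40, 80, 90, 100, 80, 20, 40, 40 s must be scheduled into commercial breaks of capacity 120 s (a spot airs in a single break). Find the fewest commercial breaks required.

6

Total = 100 + 100 + 90 + 80 + 80 + 40 + 40 + 40 + 20 = 590 s.
Lower bound: ⌈590/120⌉ = 5 commercial breaks.
A packing using 6 commercial breaks:
  break 1: 100 + 20 = 120
  break 2: 100 = 100
  break 3: 90 = 90
  break 4: 80 + 40 = 120
  break 5: 80 + 40 = 120
  break 6: 40 = 40
No arrangement into 5 commercial breaks stays within capacity, so 6 is optimal.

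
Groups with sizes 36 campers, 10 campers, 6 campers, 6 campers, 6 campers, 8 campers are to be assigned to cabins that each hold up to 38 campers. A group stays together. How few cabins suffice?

2

Total = 36 + 10 + 8 + 6 + 6 + 6 = 72 campers.
Lower bound: ⌈72/38⌉ = 2 cabins.
A packing using 2 cabins:
  cabin 1: 36 = 36
  cabin 2: 10 + 8 + 6 + 6 + 6 = 36
This matches the lower bound, so 2 is optimal.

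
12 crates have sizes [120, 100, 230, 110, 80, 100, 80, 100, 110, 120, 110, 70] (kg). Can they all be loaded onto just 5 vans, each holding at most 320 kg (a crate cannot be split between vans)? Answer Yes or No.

Yes

A valid assignment using 5 vans:
  van 1: 230 + 80 = 310
  van 2: 120 + 120 + 80 = 320
  van 3: 110 + 110 + 100 = 320
  van 4: 110 + 100 + 100 = 310
  van 5: 70 = 70
Every load is within 320 kg, so 5 vans suffice.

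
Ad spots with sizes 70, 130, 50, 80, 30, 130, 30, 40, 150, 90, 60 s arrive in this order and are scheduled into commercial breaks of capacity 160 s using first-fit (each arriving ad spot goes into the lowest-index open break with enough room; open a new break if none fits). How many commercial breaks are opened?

6

  70 → break 1 (new)  [load 70/160]
  130 → break 2 (new)  [load 130/160]
  50 → break 1  [load 120/160]
  80 → break 3 (new)  [load 80/160]
  30 → break 1  [load 150/160]
  130 → break 4 (new)  [load 130/160]
  30 → break 2  [load 160/160]
  40 → break 3  [load 120/160]
  150 → break 5 (new)  [load 150/160]
  90 → break 6 (new)  [load 90/160]
  60 → break 6  [load 150/160]
6 commercial breaks opened.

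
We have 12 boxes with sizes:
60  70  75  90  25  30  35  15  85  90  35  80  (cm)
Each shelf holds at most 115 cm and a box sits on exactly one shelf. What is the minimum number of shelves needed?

Total = 90 + 90 + 85 + 80 + 75 + 70 + 60 + 35 + 35 + 30 + 25 + 15 = 690 cm.
Lower bound: ⌈690/115⌉ = 6 shelves.
Also, 7 boxes each exceed 115/2 cm, and no two of those can share a shelf, so at least 7 shelves are needed.
A packing using 7 shelves:
  shelf 1: 90 + 25 = 115
  shelf 2: 90 + 15 = 105
  shelf 3: 85 + 30 = 115
  shelf 4: 80 + 35 = 115
  shelf 5: 75 + 35 = 110
  shelf 6: 70 = 70
  shelf 7: 60 = 60
This matches the lower bound, so 7 is optimal.

7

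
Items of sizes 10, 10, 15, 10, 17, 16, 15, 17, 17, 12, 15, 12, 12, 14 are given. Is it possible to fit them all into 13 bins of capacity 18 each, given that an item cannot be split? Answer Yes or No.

Total = 192; ⌈192/18⌉ = 11.
14 items each exceed half the capacity and cannot share a bin, forcing at least 14 bins.
At least 14 bins are required, but only 13 are allowed.

No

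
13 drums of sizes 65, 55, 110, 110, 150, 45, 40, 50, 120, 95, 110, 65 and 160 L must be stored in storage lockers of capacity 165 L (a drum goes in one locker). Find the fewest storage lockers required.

8

Total = 160 + 150 + 120 + 110 + 110 + 110 + 95 + 65 + 65 + 55 + 50 + 45 + 40 = 1175 L.
Lower bound: ⌈1175/165⌉ = 8 storage lockers.
A packing using 8 storage lockers:
  locker 1: 160 = 160
  locker 2: 150 = 150
  locker 3: 120 + 45 = 165
  locker 4: 110 + 55 = 165
  locker 5: 110 + 50 = 160
  locker 6: 110 + 40 = 150
  locker 7: 95 + 65 = 160
  locker 8: 65 = 65
This matches the lower bound, so 8 is optimal.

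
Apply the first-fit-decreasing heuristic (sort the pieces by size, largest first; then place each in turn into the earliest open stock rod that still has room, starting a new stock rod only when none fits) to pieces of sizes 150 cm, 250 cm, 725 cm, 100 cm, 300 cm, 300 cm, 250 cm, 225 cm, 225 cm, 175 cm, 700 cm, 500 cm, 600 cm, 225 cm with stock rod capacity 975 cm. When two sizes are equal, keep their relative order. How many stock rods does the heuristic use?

Sorted descending: 725, 700, 600, 500, 300, 300, 250, 250, 225, 225, 225, 175, 150, 100.
  725 → stock rod 1 (new)  [load 725/975]
  700 → stock rod 2 (new)  [load 700/975]
  600 → stock rod 3 (new)  [load 600/975]
  500 → stock rod 4 (new)  [load 500/975]
  300 → stock rod 3  [load 900/975]
  300 → stock rod 4  [load 800/975]
  250 → stock rod 1  [load 975/975]
  250 → stock rod 2  [load 950/975]
  225 → stock rod 5 (new)  [load 225/975]
  225 → stock rod 5  [load 450/975]
  225 → stock rod 5  [load 675/975]
  175 → stock rod 4  [load 975/975]
  150 → stock rod 5  [load 825/975]
  100 → stock rod 5  [load 925/975]
5 stock rods opened.

5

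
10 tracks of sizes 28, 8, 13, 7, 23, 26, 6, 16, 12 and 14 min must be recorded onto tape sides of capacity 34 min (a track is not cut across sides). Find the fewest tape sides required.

5

Total = 28 + 26 + 23 + 16 + 14 + 13 + 12 + 8 + 7 + 6 = 153 min.
Lower bound: ⌈153/34⌉ = 5 tape sides.
A packing using 5 tape sides:
  side 1: 28 + 6 = 34
  side 2: 26 + 8 = 34
  side 3: 23 + 7 = 30
  side 4: 16 + 14 = 30
  side 5: 13 + 12 = 25
This matches the lower bound, so 5 is optimal.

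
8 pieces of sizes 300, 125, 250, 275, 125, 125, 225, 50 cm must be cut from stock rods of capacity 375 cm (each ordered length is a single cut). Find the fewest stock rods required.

5

Total = 300 + 275 + 250 + 225 + 125 + 125 + 125 + 50 = 1475 cm.
Lower bound: ⌈1475/375⌉ = 4 stock rods.
A packing using 5 stock rods:
  stock rod 1: 300 + 50 = 350
  stock rod 2: 275 = 275
  stock rod 3: 250 + 125 = 375
  stock rod 4: 225 + 125 = 350
  stock rod 5: 125 = 125
No arrangement into 4 stock rods stays within capacity, so 5 is optimal.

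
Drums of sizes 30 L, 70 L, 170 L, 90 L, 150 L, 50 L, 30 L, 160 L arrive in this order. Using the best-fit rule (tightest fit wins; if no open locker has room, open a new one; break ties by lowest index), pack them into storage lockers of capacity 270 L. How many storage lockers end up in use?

  30 → locker 1 (new)  [load 30/270]
  70 → locker 1  [load 100/270]
  170 → locker 1  [load 270/270]
  90 → locker 2 (new)  [load 90/270]
  150 → locker 2  [load 240/270]
  50 → locker 3 (new)  [load 50/270]
  30 → locker 2  [load 270/270]
  160 → locker 3  [load 210/270]
3 storage lockers opened.

3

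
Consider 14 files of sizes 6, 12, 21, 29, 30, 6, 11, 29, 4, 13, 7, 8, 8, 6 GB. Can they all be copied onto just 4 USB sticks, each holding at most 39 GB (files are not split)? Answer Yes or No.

Total = 190 GB; ⌈190/39⌉ = 5.
At least 5 USB sticks are required, but only 4 are allowed.

No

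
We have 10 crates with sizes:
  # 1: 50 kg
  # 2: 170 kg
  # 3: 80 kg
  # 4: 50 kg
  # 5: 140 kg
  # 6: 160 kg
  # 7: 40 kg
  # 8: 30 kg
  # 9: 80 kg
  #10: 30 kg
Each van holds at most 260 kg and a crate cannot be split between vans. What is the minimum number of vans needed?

Total = 170 + 160 + 140 + 80 + 80 + 50 + 50 + 40 + 30 + 30 = 830 kg.
Lower bound: ⌈830/260⌉ = 4 vans.
A packing using 4 vans:
  van 1: 170 + 80 = 250
  van 2: 160 + 80 = 240
  van 3: 140 + 50 + 50 = 240
  van 4: 40 + 30 + 30 = 100
This matches the lower bound, so 4 is optimal.

4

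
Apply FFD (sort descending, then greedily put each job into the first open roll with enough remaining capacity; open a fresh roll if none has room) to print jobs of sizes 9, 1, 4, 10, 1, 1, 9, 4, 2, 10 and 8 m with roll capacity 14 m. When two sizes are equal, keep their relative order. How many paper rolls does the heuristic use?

5

Sorted descending: 10, 10, 9, 9, 8, 4, 4, 2, 1, 1, 1.
  10 → roll 1 (new)  [load 10/14]
  10 → roll 2 (new)  [load 10/14]
  9 → roll 3 (new)  [load 9/14]
  9 → roll 4 (new)  [load 9/14]
  8 → roll 5 (new)  [load 8/14]
  4 → roll 1  [load 14/14]
  4 → roll 2  [load 14/14]
  2 → roll 3  [load 11/14]
  1 → roll 3  [load 12/14]
  1 → roll 3  [load 13/14]
  1 → roll 3  [load 14/14]
5 paper rolls opened.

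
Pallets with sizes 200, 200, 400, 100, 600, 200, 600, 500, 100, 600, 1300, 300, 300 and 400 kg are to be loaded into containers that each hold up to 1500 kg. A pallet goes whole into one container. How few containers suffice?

4

Total = 1300 + 600 + 600 + 600 + 500 + 400 + 400 + 300 + 300 + 200 + 200 + 200 + 100 + 100 = 5800 kg.
Lower bound: ⌈5800/1500⌉ = 4 containers.
A packing using 4 containers:
  container 1: 1300 + 200 = 1500
  container 2: 600 + 600 + 300 = 1500
  container 3: 600 + 500 + 400 = 1500
  container 4: 400 + 300 + 200 + 200 + 100 + 100 = 1300
This matches the lower bound, so 4 is optimal.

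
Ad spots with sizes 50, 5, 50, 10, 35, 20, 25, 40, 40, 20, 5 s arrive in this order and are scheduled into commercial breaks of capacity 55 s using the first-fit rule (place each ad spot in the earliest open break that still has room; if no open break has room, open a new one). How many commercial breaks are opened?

  50 → break 1 (new)  [load 50/55]
  5 → break 1  [load 55/55]
  50 → break 2 (new)  [load 50/55]
  10 → break 3 (new)  [load 10/55]
  35 → break 3  [load 45/55]
  20 → break 4 (new)  [load 20/55]
  25 → break 4  [load 45/55]
  40 → break 5 (new)  [load 40/55]
  40 → break 6 (new)  [load 40/55]
  20 → break 7 (new)  [load 20/55]
  5 → break 2  [load 55/55]
7 commercial breaks opened.

7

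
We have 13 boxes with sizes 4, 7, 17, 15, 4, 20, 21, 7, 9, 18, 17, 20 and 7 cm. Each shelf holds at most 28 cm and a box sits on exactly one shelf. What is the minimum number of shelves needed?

7

Total = 21 + 20 + 20 + 18 + 17 + 17 + 15 + 9 + 7 + 7 + 7 + 4 + 4 = 166 cm.
Lower bound: ⌈166/28⌉ = 6 shelves.
Also, 7 boxes each exceed 14 cm, and no two of those can share a shelf, so at least 7 shelves are needed.
A packing using 7 shelves:
  shelf 1: 21 + 7 = 28
  shelf 2: 20 + 7 = 27
  shelf 3: 20 + 7 = 27
  shelf 4: 18 + 9 = 27
  shelf 5: 17 + 4 + 4 = 25
  shelf 6: 17 = 17
  shelf 7: 15 = 15
This matches the lower bound, so 7 is optimal.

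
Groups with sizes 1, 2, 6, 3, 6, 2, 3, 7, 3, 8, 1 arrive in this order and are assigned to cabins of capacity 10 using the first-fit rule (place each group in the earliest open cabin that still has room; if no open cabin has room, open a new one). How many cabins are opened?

  1 → cabin 1 (new)  [load 1/10]
  2 → cabin 1  [load 3/10]
  6 → cabin 1  [load 9/10]
  3 → cabin 2 (new)  [load 3/10]
  6 → cabin 2  [load 9/10]
  2 → cabin 3 (new)  [load 2/10]
  3 → cabin 3  [load 5/10]
  7 → cabin 4 (new)  [load 7/10]
  3 → cabin 3  [load 8/10]
  8 → cabin 5 (new)  [load 8/10]
  1 → cabin 1  [load 10/10]
5 cabins opened.

5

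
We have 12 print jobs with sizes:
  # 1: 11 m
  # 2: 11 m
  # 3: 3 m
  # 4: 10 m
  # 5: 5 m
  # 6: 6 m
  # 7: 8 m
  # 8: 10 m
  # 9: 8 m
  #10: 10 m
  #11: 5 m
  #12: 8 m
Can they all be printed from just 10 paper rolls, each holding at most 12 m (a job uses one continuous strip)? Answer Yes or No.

A valid assignment using 10 paper rolls:
  roll 1: 11 = 11
  roll 2: 11 = 11
  roll 3: 10 = 10
  roll 4: 10 = 10
  roll 5: 10 = 10
  roll 6: 8 + 3 = 11
  roll 7: 8 = 8
  roll 8: 8 = 8
  roll 9: 6 + 5 = 11
  roll 10: 5 = 5
Every load is within 12 m, so 10 paper rolls suffice.

Yes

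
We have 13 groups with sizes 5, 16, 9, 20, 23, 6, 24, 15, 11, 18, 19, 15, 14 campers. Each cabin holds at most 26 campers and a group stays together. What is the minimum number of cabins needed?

Total = 24 + 23 + 20 + 19 + 18 + 16 + 15 + 15 + 14 + 11 + 9 + 6 + 5 = 195 campers.
Lower bound: ⌈195/26⌉ = 8 cabins.
Also, 9 groups each exceed 13 campers, and no two of those can share a cabin, so at least 9 cabins are needed.
A packing using 9 cabins:
  cabin 1: 24 = 24
  cabin 2: 23 = 23
  cabin 3: 20 + 6 = 26
  cabin 4: 19 + 5 = 24
  cabin 5: 18 = 18
  cabin 6: 16 + 9 = 25
  cabin 7: 15 + 11 = 26
  cabin 8: 15 = 15
  cabin 9: 14 = 14
This matches the lower bound, so 9 is optimal.

9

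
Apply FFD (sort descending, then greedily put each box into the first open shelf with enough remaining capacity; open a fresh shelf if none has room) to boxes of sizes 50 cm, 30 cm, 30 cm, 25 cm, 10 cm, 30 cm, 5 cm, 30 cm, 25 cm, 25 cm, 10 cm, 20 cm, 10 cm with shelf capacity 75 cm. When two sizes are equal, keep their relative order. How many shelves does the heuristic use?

5

Sorted descending: 50, 30, 30, 30, 30, 25, 25, 25, 20, 10, 10, 10, 5.
  50 → shelf 1 (new)  [load 50/75]
  30 → shelf 2 (new)  [load 30/75]
  30 → shelf 2  [load 60/75]
  30 → shelf 3 (new)  [load 30/75]
  30 → shelf 3  [load 60/75]
  25 → shelf 1  [load 75/75]
  25 → shelf 4 (new)  [load 25/75]
  25 → shelf 4  [load 50/75]
  20 → shelf 4  [load 70/75]
  10 → shelf 2  [load 70/75]
  10 → shelf 3  [load 70/75]
  10 → shelf 5 (new)  [load 10/75]
  5 → shelf 2  [load 75/75]
5 shelves opened.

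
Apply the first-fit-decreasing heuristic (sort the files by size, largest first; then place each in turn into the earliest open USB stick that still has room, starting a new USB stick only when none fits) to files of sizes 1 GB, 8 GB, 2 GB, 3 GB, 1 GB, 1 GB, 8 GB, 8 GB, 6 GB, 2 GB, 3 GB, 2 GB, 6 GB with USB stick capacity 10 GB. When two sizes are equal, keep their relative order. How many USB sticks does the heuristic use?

Sorted descending: 8, 8, 8, 6, 6, 3, 3, 2, 2, 2, 1, 1, 1.
  8 → USB stick 1 (new)  [load 8/10]
  8 → USB stick 2 (new)  [load 8/10]
  8 → USB stick 3 (new)  [load 8/10]
  6 → USB stick 4 (new)  [load 6/10]
  6 → USB stick 5 (new)  [load 6/10]
  3 → USB stick 4  [load 9/10]
  3 → USB stick 5  [load 9/10]
  2 → USB stick 1  [load 10/10]
  2 → USB stick 2  [load 10/10]
  2 → USB stick 3  [load 10/10]
  1 → USB stick 4  [load 10/10]
  1 → USB stick 5  [load 10/10]
  1 → USB stick 6 (new)  [load 1/10]
6 USB sticks opened.

6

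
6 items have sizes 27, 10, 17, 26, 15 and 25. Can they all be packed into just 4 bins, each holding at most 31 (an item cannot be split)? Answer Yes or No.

No

Total = 120; ⌈120/31⌉ = 4.
The bound of 4 does not rule out 4, but exhaustive search shows no assignment into 4 bins of capacity 31 exists — the minimum is 5.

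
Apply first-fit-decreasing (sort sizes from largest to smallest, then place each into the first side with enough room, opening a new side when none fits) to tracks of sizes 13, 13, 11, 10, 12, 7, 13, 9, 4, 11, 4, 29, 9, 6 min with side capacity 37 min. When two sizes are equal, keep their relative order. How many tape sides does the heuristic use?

5

Sorted descending: 29, 13, 13, 13, 12, 11, 11, 10, 9, 9, 7, 6, 4, 4.
  29 → side 1 (new)  [load 29/37]
  13 → side 2 (new)  [load 13/37]
  13 → side 2  [load 26/37]
  13 → side 3 (new)  [load 13/37]
  12 → side 3  [load 25/37]
  11 → side 2  [load 37/37]
  11 → side 3  [load 36/37]
  10 → side 4 (new)  [load 10/37]
  9 → side 4  [load 19/37]
  9 → side 4  [load 28/37]
  7 → side 1  [load 36/37]
  6 → side 4  [load 34/37]
  4 → side 5 (new)  [load 4/37]
  4 → side 5  [load 8/37]
5 tape sides opened.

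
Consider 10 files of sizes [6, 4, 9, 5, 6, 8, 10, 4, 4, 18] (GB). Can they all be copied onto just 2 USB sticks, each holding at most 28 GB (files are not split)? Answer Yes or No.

Total = 74 GB; ⌈74/28⌉ = 3.
At least 3 USB sticks are required, but only 2 are allowed.

No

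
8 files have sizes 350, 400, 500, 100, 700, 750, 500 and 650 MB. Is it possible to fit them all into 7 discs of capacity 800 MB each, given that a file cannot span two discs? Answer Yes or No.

Yes

A valid assignment using 6 discs:
  disc 1: 750 = 750
  disc 2: 700 + 100 = 800
  disc 3: 650 = 650
  disc 4: 500 = 500
  disc 5: 500 = 500
  disc 6: 400 + 350 = 750
That uses only 6 ≤ 7, so 7 discs are enough.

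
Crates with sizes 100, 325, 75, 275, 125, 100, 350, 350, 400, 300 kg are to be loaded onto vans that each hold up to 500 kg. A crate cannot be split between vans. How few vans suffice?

Total = 400 + 350 + 350 + 325 + 300 + 275 + 125 + 100 + 100 + 75 = 2400 kg.
Lower bound: ⌈2400/500⌉ = 5 vans.
Also, 6 crates each exceed 250 kg, and no two of those can share a van, so at least 6 vans are needed.
A packing using 6 vans:
  van 1: 400 + 100 = 500
  van 2: 350 + 125 = 475
  van 3: 350 + 100 = 450
  van 4: 325 + 75 = 400
  van 5: 300 = 300
  van 6: 275 = 275
This matches the lower bound, so 6 is optimal.

6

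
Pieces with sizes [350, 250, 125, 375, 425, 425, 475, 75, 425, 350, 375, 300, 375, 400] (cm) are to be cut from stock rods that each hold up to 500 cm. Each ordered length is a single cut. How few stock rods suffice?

Total = 475 + 425 + 425 + 425 + 400 + 375 + 375 + 375 + 350 + 350 + 300 + 250 + 125 + 75 = 4725 cm.
Lower bound: ⌈4725/500⌉ = 10 stock rods.
Also, 11 pieces each exceed 250 cm, and no two of those can share a stock rod, so at least 11 stock rods are needed.
A packing using 12 stock rods:
  stock rod 1: 475 = 475
  stock rod 2: 425 + 75 = 500
  stock rod 3: 425 = 425
  stock rod 4: 425 = 425
  stock rod 5: 400 = 400
  stock rod 6: 375 + 125 = 500
  stock rod 7: 375 = 375
  stock rod 8: 375 = 375
  stock rod 9: 350 = 350
  stock rod 10: 350 = 350
  stock rod 11: 300 = 300
  stock rod 12: 250 = 250
No arrangement into 11 stock rods stays within capacity, so 12 is optimal.

12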